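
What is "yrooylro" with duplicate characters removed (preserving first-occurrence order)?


Input: 'yrooylro'
Operation: keep first occurrence of each character
Scan: s[0]='y' new -> keep; s[1]='r' new -> keep; s[2]='o' new -> keep; s[3]='o' seen -> skip; s[4]='y' seen -> skip; s[5]='l' new -> keep; s[6]='r' seen -> skip; s[7]='o' seen -> skip
Result: yrol


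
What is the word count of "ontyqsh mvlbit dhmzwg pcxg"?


Input string: 'ontyqsh mvlbit dhmzwg pcxg'
Operation: split by spaces
Words found: 'ontyqsh', 'mvlbit', 'dhmzwg', 'pcxg'
Word count: 4


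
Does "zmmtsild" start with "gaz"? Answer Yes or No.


Input string: 'zmmtsild'
Prefix to check: 'gaz'
First 3 characters of input: 'zmm'
Match: False
Result: No


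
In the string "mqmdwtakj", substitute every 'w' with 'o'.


Input string: 'mqmdwtakj'
Operation: replace 'w' with 'o'
Positions of 'w': 4
After replacement: mqmdotakj


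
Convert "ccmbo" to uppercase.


Input string: 'ccmbo'
Operation: convert each letter to uppercase
Mapping: 'c'->'C', 'c'->'C', 'm'->'M', 'b'->'B', 'o'->'O'
Result: CCMBO


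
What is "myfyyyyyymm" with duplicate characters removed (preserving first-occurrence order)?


Input: 'myfyyyyyymm'
Operation: keep first occurrence of each character
Scan: s[0]='m' new -> keep; s[1]='y' new -> keep; s[2]='f' new -> keep; s[3]='y' seen -> skip; s[4]='y' seen -> skip; s[5]='y' seen -> skip; s[6]='y' seen -> skip; s[7]='y' seen -> skip; s[8]='y' seen -> skip; s[9]='m' seen -> skip; s[10]='m' seen -> skip
Result: myf


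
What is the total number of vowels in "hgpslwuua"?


Input string: 'hgpslwuua'
Operation: count vowels (a, e, i, o, u)
Scan: s[0]='h', s[1]='g', s[2]='p', s[3]='s', s[4]='l', s[5]='w', s[6]='u' (vowel), s[7]='u' (vowel), s[8]='a' (vowel)
Vowels found: 3
Result: 3


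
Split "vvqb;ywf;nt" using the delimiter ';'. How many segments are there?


Input string: 'vvqb;ywf;nt'
Delimiter: ';'
Split result: 'vvqb', 'ywf', 'nt'
Number of parts: 3


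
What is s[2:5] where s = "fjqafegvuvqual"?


Input string: 'fjqafegvuvqual'
Operation: slice [2:5]
Extract characters: s[2]='q', s[3]='a', s[4]='f'
Result: qaf


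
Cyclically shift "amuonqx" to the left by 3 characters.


Input: 'amuonqx', shift = 3
Operation: split at index 3 and swap parts
Front part s[0:3] = 'amu'
Back part s[3:] = 'onqx'
Rotated = back + front = 'onqx' + 'amu'
Result: onqxamu


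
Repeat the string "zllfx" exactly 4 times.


Input string: 'zllfx'
Operation: repeat 4 times
Concatenation: 'zllfx' + 'zllfx' + 'zllfx' + 'zllfx'
Result: zllfxzllfxzllfxzllfx


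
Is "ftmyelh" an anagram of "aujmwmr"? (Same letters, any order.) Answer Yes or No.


String 1: 'aujmwmr' -> sorted: 'ajmmruw'
String 2: 'ftmyelh' -> sorted: 'efhlmty'
Compare sorted forms: 'ajmmruw' != 'efhlmty'
Anagram: No


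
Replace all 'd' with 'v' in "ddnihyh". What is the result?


Input string: 'ddnihyh'
Operation: replace 'd' with 'v'
Positions of 'd': 0, 1
After replacement: vvnihyh


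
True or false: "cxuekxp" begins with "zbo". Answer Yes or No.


Input string: 'cxuekxp'
Prefix to check: 'zbo'
First 3 characters of input: 'cxu'
Match: False
Result: No


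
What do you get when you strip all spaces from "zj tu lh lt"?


Input string: 'zj tu lh lt'
Operation: remove all spaces
Words: 'zj', 'tu', 'lh', 'lt'
Join without spaces: zjtulhlt


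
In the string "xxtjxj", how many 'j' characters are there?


Input string: 'xxtjxj'
Target character: 'j'
Scan each position: s[3]='j', s[5]='j'
Matches found at indices: 3, 5
Total: 2


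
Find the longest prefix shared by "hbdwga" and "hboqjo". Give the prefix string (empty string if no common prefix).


String 1: 'hbdwga'
String 2: 'hboqjo'
Compare position by position:
pos 0: 'h' vs 'h' match
pos 1: 'b' vs 'b' match
pos 2: 'd' vs 'o' differ -> stop
Longest common prefix: "hb" (length 2)


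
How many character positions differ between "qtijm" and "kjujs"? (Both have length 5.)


String 1: 'qtijm'
String 2: 'kjujs'
Compare each position: pos 0: 'q'!='k', pos 1: 't'!='j', pos 2: 'i'!='u', pos 3: 'j'=='j', pos 4: 'm'!='s'
Differing positions: 4
Hamming distance: 4


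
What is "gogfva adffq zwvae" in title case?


Input string: 'gogfva adffq zwvae'
Operation: capitalize first letter of each word
Word transformations: 'gogfva'->'Gogfva', 'adffq'->'Adffq', 'zwvae'->'Zwvae'
Result: Gogfva Adffq Zwvae


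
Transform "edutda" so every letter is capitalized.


Input string: 'edutda'
Operation: convert each letter to uppercase
Mapping: 'e'->'E', 'd'->'D', 'u'->'U', 't'->'T', 'd'->'D', 'a'->'A'
Result: EDUTDA


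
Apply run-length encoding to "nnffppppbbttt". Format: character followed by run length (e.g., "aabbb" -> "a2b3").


Input: 'nnffppppbbttt'
Operation: identify consecutive runs
Runs: 'nn' -> n2, 'ff' -> f2, 'pppp' -> p4, 'bb' -> b2, 'ttt' -> t3
Encoded: n2f2p4b2t3


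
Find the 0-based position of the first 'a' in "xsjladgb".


Input string: 'xsjladgb'
Target: 'a'
Scanning left to right: s[0]='x', s[1]='s', s[2]='j', s[3]='l', s[4]='a'
First match at index: 4


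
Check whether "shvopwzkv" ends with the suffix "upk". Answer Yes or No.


Input string: 'shvopwzkv'
Suffix to check: 'upk'
Last 3 characters of input: 'zkv'
Match: False
Result: No


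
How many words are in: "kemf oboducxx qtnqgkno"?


Input string: 'kemf oboducxx qtnqgkno'
Operation: split by spaces
Words found: 'kemf', 'oboducxx', 'qtnqgkno'
Word count: 3


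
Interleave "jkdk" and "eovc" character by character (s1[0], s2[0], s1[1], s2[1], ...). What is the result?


String 1: 'jkdk'
String 2: 'eovc'
Operation: alternate characters
Pairs: 'j'+'e', 'k'+'o', 'd'+'v', 'k'+'c'
Result: jekodvkc


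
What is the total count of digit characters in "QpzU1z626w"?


Input string: 'QpzU1z626w'
Operation: count digit characters (0-9)
Scan: 'Q', 'p', 'z', 'U', '1'(digit), 'z', '6'(digit), '2'(digit), '6'(digit), 'w'
Digits found: 4
Result: 4


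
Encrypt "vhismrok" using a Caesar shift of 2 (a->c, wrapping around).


Input: 'vhismrok', shift = 2
Operation: for each letter, (position + 2) mod 26
Mapping: 'v'(21+2=23)->'x', 'h'(7+2=9)->'j', 'i'(8+2=10)->'k', 's'(18+2=20)->'u', 'm'(12+2=14)->'o', 'r'(17+2=19)->'t', 'o'(14+2=16)->'q', 'k'(10+2=12)->'m'
Result: xjkuotqm


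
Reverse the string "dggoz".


Input string: 'dggoz'
Operation: reverse character order
Original order: 'd' -> 'g' -> 'g' -> 'o' -> 'z'
Reversed order: 'z' -> 'o' -> 'g' -> 'g' -> 'd'
Result: zoggd


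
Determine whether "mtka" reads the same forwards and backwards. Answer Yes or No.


Input string: 'mtka'
Reversed: 'aktm'
Compare pairs: s[0]='m' vs s[3]='a' (mismatch), s[1]='t' vs s[2]='k' (mismatch)
Palindrome: No


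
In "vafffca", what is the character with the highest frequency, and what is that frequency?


Input: 'vafffca'
Operation: tally each character
Counts: 'a':2, 'c':1, 'f':3, 'v':1
Maximum: 'f' appears 3 times


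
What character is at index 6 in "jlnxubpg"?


Input string: 'jlnxubpg'
Operation: get character at index 6
Index mapping: s[0]='j', s[1]='l', s[2]='n', s[3]='x', s[4]='u', s[5]='b', s[6]='p'
Result: 'p'


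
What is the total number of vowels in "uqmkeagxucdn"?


Input string: 'uqmkeagxucdn'
Operation: count vowels (a, e, i, o, u)
Scan: s[0]='u' (vowel), s[1]='q', s[2]='m', s[3]='k', s[4]='e' (vowel), s[5]='a' (vowel), s[6]='g', s[7]='x', s[8]='u' (vowel), s[9]='c', s[10]='d', s[11]='n'
Vowels found: 4
Result: 4


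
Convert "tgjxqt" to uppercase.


Input string: 'tgjxqt'
Operation: convert each letter to uppercase
Mapping: 't'->'T', 'g'->'G', 'j'->'J', 'x'->'X', 'q'->'Q', 't'->'T'
Result: TGJXQT


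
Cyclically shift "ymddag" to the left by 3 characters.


Input: 'ymddag', shift = 3
Operation: split at index 3 and swap parts
Front part s[0:3] = 'ymd'
Back part s[3:] = 'dag'
Rotated = back + front = 'dag' + 'ymd'
Result: dagymd


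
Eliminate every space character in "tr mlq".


Input string: 'tr mlq'
Operation: remove all spaces
Words: 'tr', 'mlq'
Join without spaces: trmlq


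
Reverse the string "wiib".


Input string: 'wiib'
Operation: reverse character order
Original order: 'w' -> 'i' -> 'i' -> 'b'
Reversed order: 'b' -> 'i' -> 'i' -> 'w'
Result: biiw


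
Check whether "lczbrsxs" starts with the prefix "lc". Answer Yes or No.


Input string: 'lczbrsxs'
Prefix to check: 'lc'
First 2 characters of input: 'lc'
Match: True
Result: Yes


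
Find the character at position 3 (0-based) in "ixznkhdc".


Input string: 'ixznkhdc'
Operation: get character at index 3
Index mapping: s[0]='i', s[1]='x', s[2]='z', s[3]='n'
Result: 'n'


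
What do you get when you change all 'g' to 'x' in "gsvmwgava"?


Input string: 'gsvmwgava'
Operation: replace 'g' with 'x'
Positions of 'g': 0, 5
After replacement: xsvmwxava


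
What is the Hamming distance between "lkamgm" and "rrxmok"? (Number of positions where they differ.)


String 1: 'lkamgm'
String 2: 'rrxmok'
Compare each position: pos 0: 'l'!='r', pos 1: 'k'!='r', pos 2: 'a'!='x', pos 3: 'm'=='m', pos 4: 'g'!='o', pos 5: 'm'!='k'
Differing positions: 5
Hamming distance: 5


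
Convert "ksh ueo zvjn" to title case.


Input string: 'ksh ueo zvjn'
Operation: capitalize first letter of each word
Word transformations: 'ksh'->'Ksh', 'ueo'->'Ueo', 'zvjn'->'Zvjn'
Result: Ksh Ueo Zvjn


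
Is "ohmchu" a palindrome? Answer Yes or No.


Input string: 'ohmchu'
Reversed: 'uhcmho'
Compare pairs: s[0]='o' vs s[5]='u' (mismatch), s[1]='h' vs s[4]='h' (match), s[2]='m' vs s[3]='c' (mismatch)
Palindrome: No


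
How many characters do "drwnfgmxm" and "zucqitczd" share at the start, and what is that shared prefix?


String 1: 'drwnfgmxm'
String 2: 'zucqitczd'
Compare position by position:
pos 0: 'd' vs 'z' differ -> stop
Longest common prefix: "" (length 0)


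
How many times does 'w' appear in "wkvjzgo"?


Input string: 'wkvjzgo'
Target character: 'w'
Scan each position: s[0]='w'
Matches found at indices: 0
Total: 1


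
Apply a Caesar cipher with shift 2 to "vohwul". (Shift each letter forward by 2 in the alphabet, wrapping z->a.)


Input: 'vohwul', shift = 2
Operation: for each letter, (position + 2) mod 26
Mapping: 'v'(21+2=23)->'x', 'o'(14+2=16)->'q', 'h'(7+2=9)->'j', 'w'(22+2=24)->'y', 'u'(20+2=22)->'w', 'l'(11+2=13)->'n'
Result: xqjywn


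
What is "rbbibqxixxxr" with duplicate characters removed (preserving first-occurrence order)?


Input: 'rbbibqxixxxr'
Operation: keep first occurrence of each character
Scan: s[0]='r' new -> keep; s[1]='b' new -> keep; s[2]='b' seen -> skip; s[3]='i' new -> keep; s[4]='b' seen -> skip; s[5]='q' new -> keep; s[6]='x' new -> keep; s[7]='i' seen -> skip; s[8]='x' seen -> skip; s[9]='x' seen -> skip; s[10]='x' seen -> skip; s[11]='r' seen -> skip
Result: rbiqx


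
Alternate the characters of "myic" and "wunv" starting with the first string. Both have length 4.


String 1: 'myic'
String 2: 'wunv'
Operation: alternate characters
Pairs: 'm'+'w', 'y'+'u', 'i'+'n', 'c'+'v'
Result: mwyuincv


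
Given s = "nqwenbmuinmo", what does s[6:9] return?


Input string: 'nqwenbmuinmo'
Operation: slice [6:9]
Extract characters: s[6]='m', s[7]='u', s[8]='i'
Result: mui


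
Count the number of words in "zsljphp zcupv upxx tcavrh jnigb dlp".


Input string: 'zsljphp zcupv upxx tcavrh jnigb dlp'
Operation: split by spaces
Words found: 'zsljphp', 'zcupv', 'upxx', 'tcavrh', 'jnigb', 'dlp'
Word count: 6


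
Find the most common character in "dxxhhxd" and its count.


Input: 'dxxhhxd'
Operation: tally each character
Counts: 'd':2, 'h':2, 'x':3
Maximum: 'x' appears 3 times


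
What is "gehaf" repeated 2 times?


Input string: 'gehaf'
Operation: repeat 2 times
Concatenation: 'gehaf' + 'gehaf'
Result: gehafgehaf


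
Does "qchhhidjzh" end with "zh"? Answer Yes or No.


Input string: 'qchhhidjzh'
Suffix to check: 'zh'
Last 2 characters of input: 'zh'
Match: True
Result: Yes


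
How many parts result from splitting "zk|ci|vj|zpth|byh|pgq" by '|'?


Input string: 'zk|ci|vj|zpth|byh|pgq'
Delimiter: '|'
Split result: 'zk', 'ci', 'vj', 'zpth', 'byh', 'pgq'
Number of parts: 6


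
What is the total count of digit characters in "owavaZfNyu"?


Input string: 'owavaZfNyu'
Operation: count digit characters (0-9)
Scan: 'o', 'w', 'a', 'v', 'a', 'Z', 'f', 'N', 'y', 'u'
Digits found: 0
Result: 0


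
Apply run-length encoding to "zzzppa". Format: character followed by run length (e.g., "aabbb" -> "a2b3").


Input: 'zzzppa'
Operation: identify consecutive runs
Runs: 'zzz' -> z3, 'pp' -> p2, 'a' -> a1
Encoded: z3p2a1


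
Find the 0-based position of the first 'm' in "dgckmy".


Input string: 'dgckmy'
Target: 'm'
Scanning left to right: s[0]='d', s[1]='g', s[2]='c', s[3]='k', s[4]='m'
First match at index: 4


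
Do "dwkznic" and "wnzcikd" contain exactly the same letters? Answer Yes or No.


String 1: 'dwkznic' -> sorted: 'cdiknwz'
String 2: 'wnzcikd' -> sorted: 'cdiknwz'
Compare sorted forms: 'cdiknwz' == 'cdiknwz'
Anagram: Yes


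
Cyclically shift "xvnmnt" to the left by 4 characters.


Input: 'xvnmnt', shift = 4
Operation: split at index 4 and swap parts
Front part s[0:4] = 'xvnm'
Back part s[4:] = 'nt'
Rotated = back + front = 'nt' + 'xvnm'
Result: ntxvnm


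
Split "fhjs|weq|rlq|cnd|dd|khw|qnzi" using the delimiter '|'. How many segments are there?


Input string: 'fhjs|weq|rlq|cnd|dd|khw|qnzi'
Delimiter: '|'
Split result: 'fhjs', 'weq', 'rlq', 'cnd', 'dd', 'khw', 'qnzi'
Number of parts: 7


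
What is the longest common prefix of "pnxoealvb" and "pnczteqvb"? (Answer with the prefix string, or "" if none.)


String 1: 'pnxoealvb'
String 2: 'pnczteqvb'
Compare position by position:
pos 0: 'p' vs 'p' match
pos 1: 'n' vs 'n' match
pos 2: 'x' vs 'c' differ -> stop
Longest common prefix: "pn" (length 2)


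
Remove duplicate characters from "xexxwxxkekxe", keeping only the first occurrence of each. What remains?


Input: 'xexxwxxkekxe'
Operation: keep first occurrence of each character
Scan: s[0]='x' new -> keep; s[1]='e' new -> keep; s[2]='x' seen -> skip; s[3]='x' seen -> skip; s[4]='w' new -> keep; s[5]='x' seen -> skip; s[6]='x' seen -> skip; s[7]='k' new -> keep; s[8]='e' seen -> skip; s[9]='k' seen -> skip; s[10]='x' seen -> skip; s[11]='e' seen -> skip
Result: xewk


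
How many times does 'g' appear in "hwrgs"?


Input string: 'hwrgs'
Target character: 'g'
Scan each position: s[3]='g'
Matches found at indices: 3
Total: 1


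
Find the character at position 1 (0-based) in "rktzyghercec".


Input string: 'rktzyghercec'
Operation: get character at index 1
Index mapping: s[0]='r', s[1]='k'
Result: 'k'


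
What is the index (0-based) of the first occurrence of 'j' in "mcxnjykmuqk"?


Input string: 'mcxnjykmuqk'
Target: 'j'
Scanning left to right: s[0]='m', s[1]='c', s[2]='x', s[3]='n', s[4]='j'
First match at index: 4


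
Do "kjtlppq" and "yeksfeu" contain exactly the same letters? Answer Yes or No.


String 1: 'kjtlppq' -> sorted: 'jklppqt'
String 2: 'yeksfeu' -> sorted: 'eefksuy'
Compare sorted forms: 'jklppqt' != 'eefksuy'
Anagram: No


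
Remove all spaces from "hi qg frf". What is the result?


Input string: 'hi qg frf'
Operation: remove all spaces
Words: 'hi', 'qg', 'frf'
Join without spaces: hiqgfrf


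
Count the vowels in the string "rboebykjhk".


Input string: 'rboebykjhk'
Operation: count vowels (a, e, i, o, u)
Scan: s[0]='r', s[1]='b', s[2]='o' (vowel), s[3]='e' (vowel), s[4]='b', s[5]='y', s[6]='k', s[7]='j', s[8]='h', s[9]='k'
Vowels found: 2
Result: 2


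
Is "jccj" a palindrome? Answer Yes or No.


Input string: 'jccj'
Reversed: 'jccj'
Compare pairs: s[0]='j' vs s[3]='j' (match), s[1]='c' vs s[2]='c' (match)
Palindrome: Yes


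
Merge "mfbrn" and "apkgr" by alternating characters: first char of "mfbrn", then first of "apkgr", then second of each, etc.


String 1: 'mfbrn'
String 2: 'apkgr'
Operation: alternate characters
Pairs: 'm'+'a', 'f'+'p', 'b'+'k', 'r'+'g', 'n'+'r'
Result: mafpbkrgnr


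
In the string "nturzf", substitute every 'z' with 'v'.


Input string: 'nturzf'
Operation: replace 'z' with 'v'
Positions of 'z': 4
After replacement: nturvf


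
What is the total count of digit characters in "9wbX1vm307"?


Input string: '9wbX1vm307'
Operation: count digit characters (0-9)
Scan: '9'(digit), 'w', 'b', 'X', '1'(digit), 'v', 'm', '3'(digit), '0'(digit), '7'(digit)
Digits found: 5
Result: 5


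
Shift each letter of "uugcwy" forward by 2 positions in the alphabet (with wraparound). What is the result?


Input: 'uugcwy', shift = 2
Operation: for each letter, (position + 2) mod 26
Mapping: 'u'(20+2=22)->'w', 'u'(20+2=22)->'w', 'g'(6+2=8)->'i', 'c'(2+2=4)->'e', 'w'(22+2=24)->'y', 'y'(24+2=26, 26 mod 26=0)->'a'
Result: wwieya


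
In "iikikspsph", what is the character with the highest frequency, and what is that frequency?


Input: 'iikikspsph'
Operation: tally each character
Counts: 'h':1, 'i':3, 'k':2, 'p':2, 's':2
Maximum: 'i' appears 3 times


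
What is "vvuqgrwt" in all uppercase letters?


Input string: 'vvuqgrwt'
Operation: convert each letter to uppercase
Mapping: 'v'->'V', 'v'->'V', 'u'->'U', 'q'->'Q', 'g'->'G', 'r'->'R', 'w'->'W', 't'->'T'
Result: VVUQGRWT


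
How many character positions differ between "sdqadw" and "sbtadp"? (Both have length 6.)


String 1: 'sdqadw'
String 2: 'sbtadp'
Compare each position: pos 0: 's'=='s', pos 1: 'd'!='b', pos 2: 'q'!='t', pos 3: 'a'=='a', pos 4: 'd'=='d', pos 5: 'w'!='p'
Differing positions: 3
Hamming distance: 3


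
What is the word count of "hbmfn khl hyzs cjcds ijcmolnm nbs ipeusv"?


Input string: 'hbmfn khl hyzs cjcds ijcmolnm nbs ipeusv'
Operation: split by spaces
Words found: 'hbmfn', 'khl', 'hyzs', 'cjcds', 'ijcmolnm', 'nbs', 'ipeusv'
Word count: 7


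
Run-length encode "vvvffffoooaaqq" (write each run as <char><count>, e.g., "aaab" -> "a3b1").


Input: 'vvvffffoooaaqq'
Operation: identify consecutive runs
Runs: 'vvv' -> v3, 'ffff' -> f4, 'ooo' -> o3, 'aa' -> a2, 'qq' -> q2
Encoded: v3f4o3a2q2


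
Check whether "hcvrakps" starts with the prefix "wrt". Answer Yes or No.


Input string: 'hcvrakps'
Prefix to check: 'wrt'
First 3 characters of input: 'hcv'
Match: False
Result: No


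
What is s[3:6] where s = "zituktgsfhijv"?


Input string: 'zituktgsfhijv'
Operation: slice [3:6]
Extract characters: s[3]='u', s[4]='k', s[5]='t'
Result: ukt


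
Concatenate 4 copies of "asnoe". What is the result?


Input string: 'asnoe'
Operation: repeat 4 times
Concatenation: 'asnoe' + 'asnoe' + 'asnoe' + 'asnoe'
Result: asnoeasnoeasnoeasnoe


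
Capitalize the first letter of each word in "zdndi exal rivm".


Input string: 'zdndi exal rivm'
Operation: capitalize first letter of each word
Word transformations: 'zdndi'->'Zdndi', 'exal'->'Exal', 'rivm'->'Rivm'
Result: Zdndi Exal Rivm


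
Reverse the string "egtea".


Input string: 'egtea'
Operation: reverse character order
Original order: 'e' -> 'g' -> 't' -> 'e' -> 'a'
Reversed order: 'a' -> 'e' -> 't' -> 'g' -> 'e'
Result: aetge


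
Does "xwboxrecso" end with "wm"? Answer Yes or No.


Input string: 'xwboxrecso'
Suffix to check: 'wm'
Last 2 characters of input: 'so'
Match: False
Result: No


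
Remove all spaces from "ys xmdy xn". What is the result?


Input string: 'ys xmdy xn'
Operation: remove all spaces
Words: 'ys', 'xmdy', 'xn'
Join without spaces: ysxmdyxn


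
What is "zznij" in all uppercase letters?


Input string: 'zznij'
Operation: convert each letter to uppercase
Mapping: 'z'->'Z', 'z'->'Z', 'n'->'N', 'i'->'I', 'j'->'J'
Result: ZZNIJ


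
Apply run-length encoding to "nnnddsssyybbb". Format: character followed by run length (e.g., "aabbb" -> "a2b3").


Input: 'nnnddsssyybbb'
Operation: identify consecutive runs
Runs: 'nnn' -> n3, 'dd' -> d2, 'sss' -> s3, 'yy' -> y2, 'bbb' -> b3
Encoded: n3d2s3y2b3


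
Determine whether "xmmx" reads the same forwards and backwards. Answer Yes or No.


Input string: 'xmmx'
Reversed: 'xmmx'
Compare pairs: s[0]='x' vs s[3]='x' (match), s[1]='m' vs s[2]='m' (match)
Palindrome: Yes


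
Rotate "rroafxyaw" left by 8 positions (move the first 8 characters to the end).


Input: 'rroafxyaw', shift = 8
Operation: split at index 8 and swap parts
Front part s[0:8] = 'rroafxya'
Back part s[8:] = 'w'
Rotated = back + front = 'w' + 'rroafxya'
Result: wrroafxya


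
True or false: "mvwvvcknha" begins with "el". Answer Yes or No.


Input string: 'mvwvvcknha'
Prefix to check: 'el'
First 2 characters of input: 'mv'
Match: False
Result: No


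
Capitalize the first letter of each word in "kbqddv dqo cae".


Input string: 'kbqddv dqo cae'
Operation: capitalize first letter of each word
Word transformations: 'kbqddv'->'Kbqddv', 'dqo'->'Dqo', 'cae'->'Cae'
Result: Kbqddv Dqo Cae


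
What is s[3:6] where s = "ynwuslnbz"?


Input string: 'ynwuslnbz'
Operation: slice [3:6]
Extract characters: s[3]='u', s[4]='s', s[5]='l'
Result: usl


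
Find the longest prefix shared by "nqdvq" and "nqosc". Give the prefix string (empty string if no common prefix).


String 1: 'nqdvq'
String 2: 'nqosc'
Compare position by position:
pos 0: 'n' vs 'n' match
pos 1: 'q' vs 'q' match
pos 2: 'd' vs 'o' differ -> stop
Longest common prefix: "nq" (length 2)


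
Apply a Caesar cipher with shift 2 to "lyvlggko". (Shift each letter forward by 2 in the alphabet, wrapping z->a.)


Input: 'lyvlggko', shift = 2
Operation: for each letter, (position + 2) mod 26
Mapping: 'l'(11+2=13)->'n', 'y'(24+2=26, 26 mod 26=0)->'a', 'v'(21+2=23)->'x', 'l'(11+2=13)->'n', 'g'(6+2=8)->'i', 'g'(6+2=8)->'i', 'k'(10+2=12)->'m', 'o'(14+2=16)->'q'
Result: naxniimq


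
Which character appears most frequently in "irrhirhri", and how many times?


Input: 'irrhirhri'
Operation: tally each character
Counts: 'h':2, 'i':3, 'r':4
Maximum: 'r' appears 4 times


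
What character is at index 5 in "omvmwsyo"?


Input string: 'omvmwsyo'
Operation: get character at index 5
Index mapping: s[0]='o', s[1]='m', s[2]='v', s[3]='m', s[4]='w', s[5]='s'
Result: 's'


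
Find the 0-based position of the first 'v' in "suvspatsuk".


Input string: 'suvspatsuk'
Target: 'v'
Scanning left to right: s[0]='s', s[1]='u', s[2]='v'
First match at index: 2


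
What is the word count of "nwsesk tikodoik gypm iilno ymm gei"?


Input string: 'nwsesk tikodoik gypm iilno ymm gei'
Operation: split by spaces
Words found: 'nwsesk', 'tikodoik', 'gypm', 'iilno', 'ymm', 'gei'
Word count: 6


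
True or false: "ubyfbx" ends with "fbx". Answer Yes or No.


Input string: 'ubyfbx'
Suffix to check: 'fbx'
Last 3 characters of input: 'fbx'
Match: True
Result: Yes


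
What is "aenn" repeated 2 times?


Input string: 'aenn'
Operation: repeat 2 times
Concatenation: 'aenn' + 'aenn'
Result: aennaenn


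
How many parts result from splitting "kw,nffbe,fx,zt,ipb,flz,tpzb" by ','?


Input string: 'kw,nffbe,fx,zt,ipb,flz,tpzb'
Delimiter: ','
Split result: 'kw', 'nffbe', 'fx', 'zt', 'ipb', 'flz', 'tpzb'
Number of parts: 7


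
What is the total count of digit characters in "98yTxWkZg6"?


Input string: '98yTxWkZg6'
Operation: count digit characters (0-9)
Scan: '9'(digit), '8'(digit), 'y', 'T', 'x', 'W', 'k', 'Z', 'g', '6'(digit)
Digits found: 3
Result: 3


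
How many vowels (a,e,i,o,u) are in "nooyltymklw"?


Input string: 'nooyltymklw'
Operation: count vowels (a, e, i, o, u)
Scan: s[0]='n', s[1]='o' (vowel), s[2]='o' (vowel), s[3]='y', s[4]='l', s[5]='t', s[6]='y', s[7]='m', s[8]='k', s[9]='l', s[10]='w'
Vowels found: 2
Result: 2


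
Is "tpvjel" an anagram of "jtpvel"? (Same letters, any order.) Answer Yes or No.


String 1: 'jtpvel' -> sorted: 'ejlptv'
String 2: 'tpvjel' -> sorted: 'ejlptv'
Compare sorted forms: 'ejlptv' == 'ejlptv'
Anagram: Yes


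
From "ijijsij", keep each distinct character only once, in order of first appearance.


Input: 'ijijsij'
Operation: keep first occurrence of each character
Scan: s[0]='i' new -> keep; s[1]='j' new -> keep; s[2]='i' seen -> skip; s[3]='j' seen -> skip; s[4]='s' new -> keep; s[5]='i' seen -> skip; s[6]='j' seen -> skip
Result: ijs


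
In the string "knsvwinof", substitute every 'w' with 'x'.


Input string: 'knsvwinof'
Operation: replace 'w' with 'x'
Positions of 'w': 4
After replacement: knsvxinof


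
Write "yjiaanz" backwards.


Input string: 'yjiaanz'
Operation: reverse character order
Original order: 'y' -> 'j' -> 'i' -> 'a' -> 'a' -> 'n' -> 'z'
Reversed order: 'z' -> 'n' -> 'a' -> 'a' -> 'i' -> 'j' -> 'y'
Result: znaaijy


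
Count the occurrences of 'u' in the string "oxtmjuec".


Input string: 'oxtmjuec'
Target character: 'u'
Scan each position: s[5]='u'
Matches found at indices: 5
Total: 1


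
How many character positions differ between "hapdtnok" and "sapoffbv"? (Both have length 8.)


String 1: 'hapdtnok'
String 2: 'sapoffbv'
Compare each position: pos 0: 'h'!='s', pos 1: 'a'=='a', pos 2: 'p'=='p', pos 3: 'd'!='o', pos 4: 't'!='f', pos 5: 'n'!='f', pos 6: 'o'!='b', pos 7: 'k'!='v'
Differing positions: 6
Hamming distance: 6


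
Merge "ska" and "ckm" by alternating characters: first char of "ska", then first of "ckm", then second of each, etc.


String 1: 'ska'
String 2: 'ckm'
Operation: alternate characters
Pairs: 's'+'c', 'k'+'k', 'a'+'m'
Result: sckkam


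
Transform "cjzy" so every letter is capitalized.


Input string: 'cjzy'
Operation: convert each letter to uppercase
Mapping: 'c'->'C', 'j'->'J', 'z'->'Z', 'y'->'Y'
Result: CJZY


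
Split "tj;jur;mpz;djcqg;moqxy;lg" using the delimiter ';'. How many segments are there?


Input string: 'tj;jur;mpz;djcqg;moqxy;lg'
Delimiter: ';'
Split result: 'tj', 'jur', 'mpz', 'djcqg', 'moqxy', 'lg'
Number of parts: 6


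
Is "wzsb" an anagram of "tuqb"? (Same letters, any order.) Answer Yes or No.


String 1: 'tuqb' -> sorted: 'bqtu'
String 2: 'wzsb' -> sorted: 'bswz'
Compare sorted forms: 'bqtu' != 'bswz'
Anagram: No


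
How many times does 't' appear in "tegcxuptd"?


Input string: 'tegcxuptd'
Target character: 't'
Scan each position: s[0]='t', s[7]='t'
Matches found at indices: 0, 7
Total: 2


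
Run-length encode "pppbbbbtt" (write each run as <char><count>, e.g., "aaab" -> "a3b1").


Input: 'pppbbbbtt'
Operation: identify consecutive runs
Runs: 'ppp' -> p3, 'bbbb' -> b4, 'tt' -> t2
Encoded: p3b4t2


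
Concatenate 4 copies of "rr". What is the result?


Input string: 'rr'
Operation: repeat 4 times
Concatenation: 'rr' + 'rr' + 'rr' + 'rr'
Result: rrrrrrrr


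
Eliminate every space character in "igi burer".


Input string: 'igi burer'
Operation: remove all spaces
Words: 'igi', 'burer'
Join without spaces: igiburer


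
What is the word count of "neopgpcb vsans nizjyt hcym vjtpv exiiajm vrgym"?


Input string: 'neopgpcb vsans nizjyt hcym vjtpv exiiajm vrgym'
Operation: split by spaces
Words found: 'neopgpcb', 'vsans', 'nizjyt', 'hcym', 'vjtpv', 'exiiajm', 'vrgym'
Word count: 7


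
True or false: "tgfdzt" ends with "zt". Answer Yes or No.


Input string: 'tgfdzt'
Suffix to check: 'zt'
Last 2 characters of input: 'zt'
Match: True
Result: Yes


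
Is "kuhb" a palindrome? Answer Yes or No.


Input string: 'kuhb'
Reversed: 'bhuk'
Compare pairs: s[0]='k' vs s[3]='b' (mismatch), s[1]='u' vs s[2]='h' (mismatch)
Palindrome: No


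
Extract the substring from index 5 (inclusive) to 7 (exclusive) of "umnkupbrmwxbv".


Input string: 'umnkupbrmwxbv'
Operation: slice [5:7]
Extract characters: s[5]='p', s[6]='b'
Result: pb


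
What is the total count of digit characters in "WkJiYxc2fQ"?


Input string: 'WkJiYxc2fQ'
Operation: count digit characters (0-9)
Scan: 'W', 'k', 'J', 'i', 'Y', 'x', 'c', '2'(digit), 'f', 'Q'
Digits found: 1
Result: 1


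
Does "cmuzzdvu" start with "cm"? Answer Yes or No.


Input string: 'cmuzzdvu'
Prefix to check: 'cm'
First 2 characters of input: 'cm'
Match: True
Result: Yes


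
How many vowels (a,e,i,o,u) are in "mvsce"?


Input string: 'mvsce'
Operation: count vowels (a, e, i, o, u)
Scan: s[0]='m', s[1]='v', s[2]='s', s[3]='c', s[4]='e' (vowel)
Vowels found: 1
Result: 1


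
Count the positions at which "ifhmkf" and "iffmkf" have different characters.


String 1: 'ifhmkf'
String 2: 'iffmkf'
Compare each position: pos 0: 'i'=='i', pos 1: 'f'=='f', pos 2: 'h'!='f', pos 3: 'm'=='m', pos 4: 'k'=='k', pos 5: 'f'=='f'
Differing positions: 1
Hamming distance: 1


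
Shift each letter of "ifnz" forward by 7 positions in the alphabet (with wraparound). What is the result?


Input: 'ifnz', shift = 7
Operation: for each letter, (position + 7) mod 26
Mapping: 'i'(8+7=15)->'p', 'f'(5+7=12)->'m', 'n'(13+7=20)->'u', 'z'(25+7=32, 32 mod 26=6)->'g'
Result: pmug


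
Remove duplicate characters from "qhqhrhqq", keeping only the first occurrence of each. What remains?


Input: 'qhqhrhqq'
Operation: keep first occurrence of each character
Scan: s[0]='q' new -> keep; s[1]='h' new -> keep; s[2]='q' seen -> skip; s[3]='h' seen -> skip; s[4]='r' new -> keep; s[5]='h' seen -> skip; s[6]='q' seen -> skip; s[7]='q' seen -> skip
Result: qhr


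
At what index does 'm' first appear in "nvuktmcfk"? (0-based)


Input string: 'nvuktmcfk'
Target: 'm'
Scanning left to right: s[0]='n', s[1]='v', s[2]='u', s[3]='k', s[4]='t', s[5]='m'
First match at index: 5


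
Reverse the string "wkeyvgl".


Input string: 'wkeyvgl'
Operation: reverse character order
Original order: 'w' -> 'k' -> 'e' -> 'y' -> 'v' -> 'g' -> 'l'
Reversed order: 'l' -> 'g' -> 'v' -> 'y' -> 'e' -> 'k' -> 'w'
Result: lgvyekw


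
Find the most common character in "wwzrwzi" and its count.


Input: 'wwzrwzi'
Operation: tally each character
Counts: 'i':1, 'r':1, 'w':3, 'z':2
Maximum: 'w' appears 3 times


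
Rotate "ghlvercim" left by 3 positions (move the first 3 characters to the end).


Input: 'ghlvercim', shift = 3
Operation: split at index 3 and swap parts
Front part s[0:3] = 'ghl'
Back part s[3:] = 'vercim'
Rotated = back + front = 'vercim' + 'ghl'
Result: vercimghl


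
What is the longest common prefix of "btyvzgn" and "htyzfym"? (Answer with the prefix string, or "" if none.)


String 1: 'btyvzgn'
String 2: 'htyzfym'
Compare position by position:
pos 0: 'b' vs 'h' differ -> stop
Longest common prefix: "" (length 0)


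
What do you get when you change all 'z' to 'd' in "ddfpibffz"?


Input string: 'ddfpibffz'
Operation: replace 'z' with 'd'
Positions of 'z': 8
After replacement: ddfpibffd


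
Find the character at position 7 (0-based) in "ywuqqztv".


Input string: 'ywuqqztv'
Operation: get character at index 7
Index mapping: s[0]='y', s[1]='w', s[2]='u', s[3]='q', s[4]='q', s[5]='z', s[6]='t', s[7]='v'
Result: 'v'


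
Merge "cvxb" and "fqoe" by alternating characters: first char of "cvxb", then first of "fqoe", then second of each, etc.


String 1: 'cvxb'
String 2: 'fqoe'
Operation: alternate characters
Pairs: 'c'+'f', 'v'+'q', 'x'+'o', 'b'+'e'
Result: cfvqxobe


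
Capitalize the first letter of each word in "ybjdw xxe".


Input string: 'ybjdw xxe'
Operation: capitalize first letter of each word
Word transformations: 'ybjdw'->'Ybjdw', 'xxe'->'Xxe'
Result: Ybjdw Xxe


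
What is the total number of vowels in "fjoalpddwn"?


Input string: 'fjoalpddwn'
Operation: count vowels (a, e, i, o, u)
Scan: s[0]='f', s[1]='j', s[2]='o' (vowel), s[3]='a' (vowel), s[4]='l', s[5]='p', s[6]='d', s[7]='d', s[8]='w', s[9]='n'
Vowels found: 2
Result: 2


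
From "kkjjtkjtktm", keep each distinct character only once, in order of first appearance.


Input: 'kkjjtkjtktm'
Operation: keep first occurrence of each character
Scan: s[0]='k' new -> keep; s[1]='k' seen -> skip; s[2]='j' new -> keep; s[3]='j' seen -> skip; s[4]='t' new -> keep; s[5]='k' seen -> skip; s[6]='j' seen -> skip; s[7]='t' seen -> skip; s[8]='k' seen -> skip; s[9]='t' seen -> skip; s[10]='m' new -> keep
Result: kjtm


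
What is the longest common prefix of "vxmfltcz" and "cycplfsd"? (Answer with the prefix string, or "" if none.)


String 1: 'vxmfltcz'
String 2: 'cycplfsd'
Compare position by position:
pos 0: 'v' vs 'c' differ -> stop
Longest common prefix: "" (length 0)


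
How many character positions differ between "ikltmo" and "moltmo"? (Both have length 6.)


String 1: 'ikltmo'
String 2: 'moltmo'
Compare each position: pos 0: 'i'!='m', pos 1: 'k'!='o', pos 2: 'l'=='l', pos 3: 't'=='t', pos 4: 'm'=='m', pos 5: 'o'=='o'
Differing positions: 2
Hamming distance: 2


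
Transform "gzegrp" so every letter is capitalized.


Input string: 'gzegrp'
Operation: convert each letter to uppercase
Mapping: 'g'->'G', 'z'->'Z', 'e'->'E', 'g'->'G', 'r'->'R', 'p'->'P'
Result: GZEGRP


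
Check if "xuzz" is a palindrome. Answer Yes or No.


Input string: 'xuzz'
Reversed: 'zzux'
Compare pairs: s[0]='x' vs s[3]='z' (mismatch), s[1]='u' vs s[2]='z' (mismatch)
Palindrome: No


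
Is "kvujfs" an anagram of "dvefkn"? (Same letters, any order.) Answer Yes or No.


String 1: 'dvefkn' -> sorted: 'defknv'
String 2: 'kvujfs' -> sorted: 'fjksuv'
Compare sorted forms: 'defknv' != 'fjksuv'
Anagram: No


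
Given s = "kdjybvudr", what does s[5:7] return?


Input string: 'kdjybvudr'
Operation: slice [5:7]
Extract characters: s[5]='v', s[6]='u'
Result: vu


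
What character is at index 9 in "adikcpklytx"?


Input string: 'adikcpklytx'
Operation: get character at index 9
Index mapping: s[0]='a', s[1]='d', s[2]='i', s[3]='k', s[4]='c', s[5]='p', s[6]='k', s[7]='l', s[8]='y', s[9]='t'
Result: 't'


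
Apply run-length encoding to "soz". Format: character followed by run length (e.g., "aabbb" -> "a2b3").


Input: 'soz'
Operation: identify consecutive runs
Runs: 's' -> s1, 'o' -> o1, 'z' -> z1
Encoded: s1o1z1


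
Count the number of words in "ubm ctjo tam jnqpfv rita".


Input string: 'ubm ctjo tam jnqpfv rita'
Operation: split by spaces
Words found: 'ubm', 'ctjo', 'tam', 'jnqpfv', 'rita'
Word count: 5


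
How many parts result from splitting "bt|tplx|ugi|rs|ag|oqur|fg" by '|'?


Input string: 'bt|tplx|ugi|rs|ag|oqur|fg'
Delimiter: '|'
Split result: 'bt', 'tplx', 'ugi', 'rs', 'ag', 'oqur', 'fg'
Number of parts: 7


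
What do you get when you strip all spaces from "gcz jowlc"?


Input string: 'gcz jowlc'
Operation: remove all spaces
Words: 'gcz', 'jowlc'
Join without spaces: gczjowlc


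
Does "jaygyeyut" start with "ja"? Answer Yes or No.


Input string: 'jaygyeyut'
Prefix to check: 'ja'
First 2 characters of input: 'ja'
Match: True
Result: Yes


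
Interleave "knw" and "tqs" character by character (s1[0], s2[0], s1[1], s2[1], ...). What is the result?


String 1: 'knw'
String 2: 'tqs'
Operation: alternate characters
Pairs: 'k'+'t', 'n'+'q', 'w'+'s'
Result: ktnqws


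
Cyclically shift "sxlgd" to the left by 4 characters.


Input: 'sxlgd', shift = 4
Operation: split at index 4 and swap parts
Front part s[0:4] = 'sxlg'
Back part s[4:] = 'd'
Rotated = back + front = 'd' + 'sxlg'
Result: dsxlg


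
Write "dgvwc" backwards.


Input string: 'dgvwc'
Operation: reverse character order
Original order: 'd' -> 'g' -> 'v' -> 'w' -> 'c'
Reversed order: 'c' -> 'w' -> 'v' -> 'g' -> 'd'
Result: cwvgd


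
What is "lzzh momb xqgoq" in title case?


Input string: 'lzzh momb xqgoq'
Operation: capitalize first letter of each word
Word transformations: 'lzzh'->'Lzzh', 'momb'->'Momb', 'xqgoq'->'Xqgoq'
Result: Lzzh Momb Xqgoq


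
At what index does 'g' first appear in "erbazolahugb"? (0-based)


Input string: 'erbazolahugb'
Target: 'g'
Scanning left to right: s[0]='e', s[1]='r', s[2]='b', s[3]='a', s[4]='z', s[5]='o', s[6]='l', s[7]='a', s[8]='h', s[9]='u', s[10]='g'
First match at index: 10


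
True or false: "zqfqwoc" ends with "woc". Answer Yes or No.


Input string: 'zqfqwoc'
Suffix to check: 'woc'
Last 3 characters of input: 'woc'
Match: True
Result: Yes


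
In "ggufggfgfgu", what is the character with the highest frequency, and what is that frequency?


Input: 'ggufggfgfgu'
Operation: tally each character
Counts: 'f':3, 'g':6, 'u':2
Maximum: 'g' appears 6 times


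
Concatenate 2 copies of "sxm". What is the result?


Input string: 'sxm'
Operation: repeat 2 times
Concatenation: 'sxm' + 'sxm'
Result: sxmsxm


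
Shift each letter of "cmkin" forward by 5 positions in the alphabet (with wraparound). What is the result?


Input: 'cmkin', shift = 5
Operation: for each letter, (position + 5) mod 26
Mapping: 'c'(2+5=7)->'h', 'm'(12+5=17)->'r', 'k'(10+5=15)->'p', 'i'(8+5=13)->'n', 'n'(13+5=18)->'s'
Result: hrpns


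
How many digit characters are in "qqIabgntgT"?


Input string: 'qqIabgntgT'
Operation: count digit characters (0-9)
Scan: 'q', 'q', 'I', 'a', 'b', 'g', 'n', 't', 'g', 'T'
Digits found: 0
Result: 0


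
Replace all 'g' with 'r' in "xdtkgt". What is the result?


Input string: 'xdtkgt'
Operation: replace 'g' with 'r'
Positions of 'g': 4
After replacement: xdtkrt


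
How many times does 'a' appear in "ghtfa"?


Input string: 'ghtfa'
Target character: 'a'
Scan each position: s[4]='a'
Matches found at indices: 4
Total: 1


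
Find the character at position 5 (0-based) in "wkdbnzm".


Input string: 'wkdbnzm'
Operation: get character at index 5
Index mapping: s[0]='w', s[1]='k', s[2]='d', s[3]='b', s[4]='n', s[5]='z'
Result: 'z'


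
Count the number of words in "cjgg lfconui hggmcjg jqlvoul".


Input string: 'cjgg lfconui hggmcjg jqlvoul'
Operation: split by spaces
Words found: 'cjgg', 'lfconui', 'hggmcjg', 'jqlvoul'
Word count: 4


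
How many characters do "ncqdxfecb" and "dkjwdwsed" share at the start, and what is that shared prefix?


String 1: 'ncqdxfecb'
String 2: 'dkjwdwsed'
Compare position by position:
pos 0: 'n' vs 'd' differ -> stop
Longest common prefix: "" (length 0)


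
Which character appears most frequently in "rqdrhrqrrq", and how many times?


Input: 'rqdrhrqrrq'
Operation: tally each character
Counts: 'd':1, 'h':1, 'q':3, 'r':5
Maximum: 'r' appears 5 times


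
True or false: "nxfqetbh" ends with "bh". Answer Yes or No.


Input string: 'nxfqetbh'
Suffix to check: 'bh'
Last 2 characters of input: 'bh'
Match: True
Result: Yes


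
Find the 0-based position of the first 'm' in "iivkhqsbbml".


Input string: 'iivkhqsbbml'
Target: 'm'
Scanning left to right: s[0]='i', s[1]='i', s[2]='v', s[3]='k', s[4]='h', s[5]='q', s[6]='s', s[7]='b', s[8]='b', s[9]='m'
First match at index: 9


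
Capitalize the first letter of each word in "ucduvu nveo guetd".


Input string: 'ucduvu nveo guetd'
Operation: capitalize first letter of each word
Word transformations: 'ucduvu'->'Ucduvu', 'nveo'->'Nveo', 'guetd'->'Guetd'
Result: Ucduvu Nveo Guetd


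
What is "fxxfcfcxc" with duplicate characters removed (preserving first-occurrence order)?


Input: 'fxxfcfcxc'
Operation: keep first occurrence of each character
Scan: s[0]='f' new -> keep; s[1]='x' new -> keep; s[2]='x' seen -> skip; s[3]='f' seen -> skip; s[4]='c' new -> keep; s[5]='f' seen -> skip; s[6]='c' seen -> skip; s[7]='x' seen -> skip; s[8]='c' seen -> skip
Result: fxc


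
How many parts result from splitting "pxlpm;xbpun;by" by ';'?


Input string: 'pxlpm;xbpun;by'
Delimiter: ';'
Split result: 'pxlpm', 'xbpun', 'by'
Number of parts: 3


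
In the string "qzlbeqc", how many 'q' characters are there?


Input string: 'qzlbeqc'
Target character: 'q'
Scan each position: s[0]='q', s[5]='q'
Matches found at indices: 0, 5
Total: 2


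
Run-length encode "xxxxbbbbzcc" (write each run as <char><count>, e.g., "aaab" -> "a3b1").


Input: 'xxxxbbbbzcc'
Operation: identify consecutive runs
Runs: 'xxxx' -> x4, 'bbbb' -> b4, 'z' -> z1, 'cc' -> c2
Encoded: x4b4z1c2
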